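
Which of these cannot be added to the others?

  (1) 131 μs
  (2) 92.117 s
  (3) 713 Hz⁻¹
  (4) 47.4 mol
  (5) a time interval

(4)

Dimensions:
  (1) s
  (2) s
  (3) Hz⁻¹ = (s⁻¹)⁻¹ = s
  (4) mol
  (5) [time interval] = s
All reduce to s except (4), which is mol.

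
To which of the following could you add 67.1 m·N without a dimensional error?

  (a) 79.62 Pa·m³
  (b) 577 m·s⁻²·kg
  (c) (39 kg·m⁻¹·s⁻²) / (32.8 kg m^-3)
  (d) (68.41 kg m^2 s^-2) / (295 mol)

(a)

Reference: N·m = kg·m·s⁻²·m = kg·m²·s⁻².
Each option:
  (a) Pa·m³ = N·m⁻²·m³ = kg·m²·s⁻²  ← same
  (b) kg·m·s⁻²
  (c) [kg·m⁻¹·s⁻²] / [kg·m⁻³] = m²·s⁻²
  (d) [kg·m²·s⁻²] / [mol] = kg·m²·s⁻²·mol⁻¹
Only (a) matches kg·m²·s⁻².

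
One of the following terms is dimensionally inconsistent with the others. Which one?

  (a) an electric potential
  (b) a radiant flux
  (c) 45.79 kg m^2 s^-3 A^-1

(b)

In SI base units:
  (a) [electric potential] = kg·m²·s⁻³·A⁻¹
  (b) [radiant flux] = kg·m²·s⁻³
  (c) kg·m²·s⁻³·A⁻¹
All reduce to kg·m²·s⁻³·A⁻¹ except (b), which is kg·m²·s⁻³.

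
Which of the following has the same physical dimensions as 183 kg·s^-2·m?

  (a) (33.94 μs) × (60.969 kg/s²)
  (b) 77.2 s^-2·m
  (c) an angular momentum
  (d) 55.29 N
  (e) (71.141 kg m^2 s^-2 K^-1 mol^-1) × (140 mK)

Reference: kg·m·s⁻².
Each option:
  (a) [s] · [kg·s⁻²] = kg·s⁻¹
  (b) m·s⁻²
  (c) [angular momentum] = kg·m²·s⁻¹
  (d) N = kg·m·s⁻²  ← same
  (e) [kg·m²·s⁻²·K⁻¹·mol⁻¹] · [K] = kg·m²·s⁻²·mol⁻¹
Only (d) matches kg·m·s⁻².

(d)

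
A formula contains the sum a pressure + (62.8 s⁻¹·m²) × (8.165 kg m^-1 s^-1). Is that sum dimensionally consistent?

Dimensions:
  a pressure:  [pressure] = kg·m⁻¹·s⁻²
  (62.8 s⁻¹·m²) × (8.165 kg m^-1 s^-1):  [m²·s⁻¹] · [kg·m⁻¹·s⁻¹] = kg·m·s⁻²
kg·m⁻¹·s⁻² ≠ kg·m·s⁻², so they cannot be added.

No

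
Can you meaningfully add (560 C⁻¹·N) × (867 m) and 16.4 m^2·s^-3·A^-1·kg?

Reduce each to base SI dimensions:
  (560 C⁻¹·N) × (867 m):  [kg·m·s⁻³·A⁻¹] · [m] = kg·m²·s⁻³·A⁻¹
  16.4 m^2·s^-3·A^-1·kg:  kg·m²·s⁻³·A⁻¹
Both are kg·m²·s⁻³·A⁻¹, so they have the same dimensions and can be added.

Yes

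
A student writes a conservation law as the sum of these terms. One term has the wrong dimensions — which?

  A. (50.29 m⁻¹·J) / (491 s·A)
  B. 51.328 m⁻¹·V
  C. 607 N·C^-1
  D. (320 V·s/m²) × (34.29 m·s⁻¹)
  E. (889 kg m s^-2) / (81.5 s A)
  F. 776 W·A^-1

Expand each in SI base units:
  A. [kg·m·s⁻²] / [s·A] = kg·m·s⁻³·A⁻¹
  B. V·m⁻¹ = J·C⁻¹·m⁻¹ = kg·m·s⁻³·A⁻¹
  C. N·C⁻¹ = kg·m·s⁻²·(s·A)⁻¹ = kg·m·s⁻³·A⁻¹
  D. [kg·s⁻²·A⁻¹] · [m·s⁻¹] = kg·m·s⁻³·A⁻¹
  E. [kg·m·s⁻²] / [s·A] = kg·m·s⁻³·A⁻¹
  F. W·A⁻¹ = J·s⁻¹·A⁻¹ = kg·m²·s⁻³·A⁻¹
All reduce to kg·m·s⁻³·A⁻¹ except F., which is kg·m²·s⁻³·A⁻¹.

F.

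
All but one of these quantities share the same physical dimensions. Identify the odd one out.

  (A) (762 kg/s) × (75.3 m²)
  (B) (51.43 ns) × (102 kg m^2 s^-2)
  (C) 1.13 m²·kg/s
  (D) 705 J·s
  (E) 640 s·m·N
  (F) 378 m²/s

Expand each in SI base units:
  (A) [kg·s⁻¹] · [m²] = kg·m²·s⁻¹
  (B) [s] · [kg·m²·s⁻²] = kg·m²·s⁻¹
  (C) kg·m²·s⁻¹
  (D) J·s = N·m·s = kg·m²·s⁻¹
  (E) N·m·s = kg·m·s⁻²·m·s = kg·m²·s⁻¹
  (F) m²·s⁻¹
All reduce to kg·m²·s⁻¹ except (F), which is m²·s⁻¹.

(F)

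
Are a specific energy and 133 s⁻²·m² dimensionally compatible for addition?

Yes

Reduce each to base SI dimensions:
  a specific energy:  [specific energy] = m²·s⁻²
  133 s⁻²·m²:  m²·s⁻²
Both are m²·s⁻², so they have the same dimensions and can be added.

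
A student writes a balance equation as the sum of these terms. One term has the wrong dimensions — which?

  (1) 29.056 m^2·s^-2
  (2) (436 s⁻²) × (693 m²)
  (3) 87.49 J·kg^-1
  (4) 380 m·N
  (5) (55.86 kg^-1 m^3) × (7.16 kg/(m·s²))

Dimensions:
  (1) m²·s⁻²
  (2) [s⁻²] · [m²] = m²·s⁻²
  (3) J·kg⁻¹ = N·m·kg⁻¹ = m²·s⁻²
  (4) N·m = kg·m·s⁻²·m = kg·m²·s⁻²
  (5) [kg⁻¹·m³] · [kg·m⁻¹·s⁻²] = m²·s⁻²
All reduce to m²·s⁻² except (4), which is kg·m²·s⁻².

(4)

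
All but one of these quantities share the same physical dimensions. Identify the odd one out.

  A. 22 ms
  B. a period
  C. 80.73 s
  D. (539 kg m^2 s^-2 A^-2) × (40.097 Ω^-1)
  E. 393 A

E.

In SI base units:
  A. s
  B. [period] = s
  C. s
  D. [kg·m²·s⁻²·A⁻²] · [kg⁻¹·m⁻²·s³·A²] = s
  E. A
All reduce to s except E., which is A.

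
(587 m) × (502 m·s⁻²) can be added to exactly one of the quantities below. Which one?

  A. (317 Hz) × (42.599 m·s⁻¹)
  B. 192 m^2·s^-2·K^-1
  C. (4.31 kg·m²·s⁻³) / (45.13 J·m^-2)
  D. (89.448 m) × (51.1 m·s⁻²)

D.

Reference: [m] · [m·s⁻²] = m²·s⁻².
Each option:
  A. [s⁻¹] · [m·s⁻¹] = m·s⁻²
  B. m²·s⁻²·K⁻¹
  C. [kg·m²·s⁻³] / [kg·s⁻²] = m²·s⁻¹
  D. [m] · [m·s⁻²] = m²·s⁻²  ← same
Only D. matches m²·s⁻².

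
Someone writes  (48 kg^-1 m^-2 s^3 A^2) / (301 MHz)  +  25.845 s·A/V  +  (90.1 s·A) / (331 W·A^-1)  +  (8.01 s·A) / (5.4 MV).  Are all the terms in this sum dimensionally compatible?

Yes

Expand each in SI base units:
  (48 kg^-1 m^-2 s^3 A^2) / (301 MHz):  [kg⁻¹·m⁻²·s³·A²] / [s⁻¹] = kg⁻¹·m⁻²·s⁴·A²
  25.845 s·A/V:  A·s·V⁻¹ = A·s·(J·C⁻¹)⁻¹ = kg⁻¹·m⁻²·s⁴·A²
  (90.1 s·A) / (331 W·A^-1):  [s·A] / [kg·m²·s⁻³·A⁻¹] = kg⁻¹·m⁻²·s⁴·A²
  (8.01 s·A) / (5.4 MV):  [s·A] / [kg·m²·s⁻³·A⁻¹] = kg⁻¹·m⁻²·s⁴·A²
Every term reduces to kg⁻¹·m⁻²·s⁴·A².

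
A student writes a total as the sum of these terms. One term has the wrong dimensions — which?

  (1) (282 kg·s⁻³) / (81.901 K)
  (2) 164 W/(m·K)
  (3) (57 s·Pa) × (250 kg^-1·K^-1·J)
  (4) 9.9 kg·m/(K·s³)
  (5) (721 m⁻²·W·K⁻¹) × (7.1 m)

(1)

In SI base units:
  (1) [kg·s⁻³] / [K] = kg·s⁻³·K⁻¹
  (2) W·m⁻¹·K⁻¹ = J·s⁻¹·m⁻¹·K⁻¹ = kg·m·s⁻³·K⁻¹
  (3) [kg·m⁻¹·s⁻¹] · [m²·s⁻²·K⁻¹] = kg·m·s⁻³·K⁻¹
  (4) kg·m·s⁻³·K⁻¹
  (5) [kg·s⁻³·K⁻¹] · [m] = kg·m·s⁻³·K⁻¹
All reduce to kg·m·s⁻³·K⁻¹ except (1), which is kg·s⁻³·K⁻¹.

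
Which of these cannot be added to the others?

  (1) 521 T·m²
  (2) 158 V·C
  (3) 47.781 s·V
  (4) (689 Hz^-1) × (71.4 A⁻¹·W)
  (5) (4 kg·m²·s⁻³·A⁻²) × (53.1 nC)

(2)

Expand each in SI base units:
  (1) T·m² = Wb·m⁻²·m² = kg·m²·s⁻²·A⁻¹
  (2) C·V = s·A·J·C⁻¹ = kg·m²·s⁻²
  (3) V·s = J·C⁻¹·s = kg·m²·s⁻²·A⁻¹
  (4) [s] · [kg·m²·s⁻³·A⁻¹] = kg·m²·s⁻²·A⁻¹
  (5) [kg·m²·s⁻³·A⁻²] · [s·A] = kg·m²·s⁻²·A⁻¹
All reduce to kg·m²·s⁻²·A⁻¹ except (2), which is kg·m²·s⁻².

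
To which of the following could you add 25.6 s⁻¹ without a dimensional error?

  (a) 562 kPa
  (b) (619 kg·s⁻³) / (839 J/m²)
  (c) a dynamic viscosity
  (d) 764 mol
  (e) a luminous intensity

Reference: s⁻¹.
Each option:
  (a) Pa = N·m⁻² = kg·m⁻¹·s⁻²
  (b) [kg·s⁻³] / [kg·s⁻²] = s⁻¹  ← same
  (c) [dynamic viscosity] = kg·m⁻¹·s⁻¹
  (d) mol
  (e) [luminous intensity] = cd
Only (b) matches s⁻¹.

(b)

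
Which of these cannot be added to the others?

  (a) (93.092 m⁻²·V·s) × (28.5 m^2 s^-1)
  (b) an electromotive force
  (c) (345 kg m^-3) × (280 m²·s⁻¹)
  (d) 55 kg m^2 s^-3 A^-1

(c)

In SI base units:
  (a) [kg·s⁻²·A⁻¹] · [m²·s⁻¹] = kg·m²·s⁻³·A⁻¹
  (b) [electromotive force] = kg·m²·s⁻³·A⁻¹
  (c) [kg·m⁻³] · [m²·s⁻¹] = kg·m⁻¹·s⁻¹
  (d) kg·m²·s⁻³·A⁻¹
All reduce to kg·m²·s⁻³·A⁻¹ except (c), which is kg·m⁻¹·s⁻¹.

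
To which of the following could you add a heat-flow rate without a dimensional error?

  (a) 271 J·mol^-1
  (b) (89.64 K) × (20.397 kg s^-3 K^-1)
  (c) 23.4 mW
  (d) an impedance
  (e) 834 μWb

Reference: [heat-flow rate] = kg·m²·s⁻³.
Each option:
  (a) J·mol⁻¹ = N·m·mol⁻¹ = kg·m²·s⁻²·mol⁻¹
  (b) [K] · [kg·s⁻³·K⁻¹] = kg·s⁻³
  (c) W = J·s⁻¹ = kg·m²·s⁻³  ← same
  (d) [impedance] = kg·m²·s⁻³·A⁻²
  (e) Wb = V·s = kg·m²·s⁻²·A⁻¹
Only (c) matches kg·m²·s⁻³.

(c)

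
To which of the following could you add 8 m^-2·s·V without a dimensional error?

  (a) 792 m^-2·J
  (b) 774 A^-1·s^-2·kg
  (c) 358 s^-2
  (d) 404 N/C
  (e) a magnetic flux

Reference: V·s·m⁻² = J·C⁻¹·s·m⁻² = kg·s⁻²·A⁻¹.
Each option:
  (a) J·m⁻² = N·m·m⁻² = kg·s⁻²
  (b) kg·s⁻²·A⁻¹  ← same
  (c) s⁻²
  (d) N·C⁻¹ = kg·m·s⁻²·(s·A)⁻¹ = kg·m·s⁻³·A⁻¹
  (e) [magnetic flux] = kg·m²·s⁻²·A⁻¹
Only (b) matches kg·s⁻²·A⁻¹.

(b)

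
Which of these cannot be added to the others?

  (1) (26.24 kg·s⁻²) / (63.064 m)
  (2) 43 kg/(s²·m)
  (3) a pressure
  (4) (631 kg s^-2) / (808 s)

(4)

In SI base units:
  (1) [kg·s⁻²] / [m] = kg·m⁻¹·s⁻²
  (2) kg·m⁻¹·s⁻²
  (3) [pressure] = kg·m⁻¹·s⁻²
  (4) [kg·s⁻²] / [s] = kg·s⁻³
All reduce to kg·m⁻¹·s⁻² except (4), which is kg·s⁻³.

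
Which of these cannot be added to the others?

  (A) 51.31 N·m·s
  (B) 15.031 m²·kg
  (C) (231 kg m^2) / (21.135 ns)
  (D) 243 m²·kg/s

(B)

In SI base units:
  (A) N·m·s = kg·m·s⁻²·m·s = kg·m²·s⁻¹
  (B) kg·m²
  (C) [kg·m²] / [s] = kg·m²·s⁻¹
  (D) kg·m²·s⁻¹
All reduce to kg·m²·s⁻¹ except (B), which is kg·m².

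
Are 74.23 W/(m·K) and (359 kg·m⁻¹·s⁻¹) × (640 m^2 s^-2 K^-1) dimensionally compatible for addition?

Reduce each to base SI dimensions:
  74.23 W/(m·K):  W·m⁻¹·K⁻¹ = J·s⁻¹·m⁻¹·K⁻¹ = kg·m·s⁻³·K⁻¹
  (359 kg·m⁻¹·s⁻¹) × (640 m^2 s^-2 K^-1):  [kg·m⁻¹·s⁻¹] · [m²·s⁻²·K⁻¹] = kg·m·s⁻³·K⁻¹
Both are kg·m·s⁻³·K⁻¹, so they have the same dimensions and can be added.

Yes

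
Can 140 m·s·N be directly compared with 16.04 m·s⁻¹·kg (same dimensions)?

Dimensions:
  140 m·s·N:  N·m·s = kg·m·s⁻²·m·s = kg·m²·s⁻¹
  16.04 m·s⁻¹·kg:  kg·m·s⁻¹
kg·m²·s⁻¹ ≠ kg·m·s⁻¹, so they cannot be added.

No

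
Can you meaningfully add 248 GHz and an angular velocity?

Reduce each to base SI dimensions:
  248 GHz:  Hz = s⁻¹
  an angular velocity:  [angular velocity] = s⁻¹
Both are s⁻¹, so they have the same dimensions and can be added.

Yes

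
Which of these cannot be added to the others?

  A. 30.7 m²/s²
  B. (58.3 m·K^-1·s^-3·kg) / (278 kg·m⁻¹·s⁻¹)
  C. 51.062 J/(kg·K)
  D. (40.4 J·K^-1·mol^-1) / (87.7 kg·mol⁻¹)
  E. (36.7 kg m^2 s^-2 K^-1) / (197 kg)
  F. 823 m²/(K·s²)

A.

Work out the base dimensions of each:
  A. m²·s⁻²
  B. [kg·m·s⁻³·K⁻¹] / [kg·m⁻¹·s⁻¹] = m²·s⁻²·K⁻¹
  C. J·kg⁻¹·K⁻¹ = N·m·kg⁻¹·K⁻¹ = m²·s⁻²·K⁻¹
  D. [kg·m²·s⁻²·K⁻¹·mol⁻¹] / [kg·mol⁻¹] = m²·s⁻²·K⁻¹
  E. [kg·m²·s⁻²·K⁻¹] / [kg] = m²·s⁻²·K⁻¹
  F. m²·s⁻²·K⁻¹
All reduce to m²·s⁻²·K⁻¹ except A., which is m²·s⁻².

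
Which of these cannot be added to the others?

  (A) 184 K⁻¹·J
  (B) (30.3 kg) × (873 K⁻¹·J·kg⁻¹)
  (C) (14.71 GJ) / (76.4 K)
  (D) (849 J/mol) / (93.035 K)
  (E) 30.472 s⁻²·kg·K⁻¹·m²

(D)

Work out the base dimensions of each:
  (A) J·K⁻¹ = N·m·K⁻¹ = kg·m²·s⁻²·K⁻¹
  (B) [kg] · [m²·s⁻²·K⁻¹] = kg·m²·s⁻²·K⁻¹
  (C) [kg·m²·s⁻²] / [K] = kg·m²·s⁻²·K⁻¹
  (D) [kg·m²·s⁻²·mol⁻¹] / [K] = kg·m²·s⁻²·K⁻¹·mol⁻¹
  (E) kg·m²·s⁻²·K⁻¹
All reduce to kg·m²·s⁻²·K⁻¹ except (D), which is kg·m²·s⁻²·K⁻¹·mol⁻¹.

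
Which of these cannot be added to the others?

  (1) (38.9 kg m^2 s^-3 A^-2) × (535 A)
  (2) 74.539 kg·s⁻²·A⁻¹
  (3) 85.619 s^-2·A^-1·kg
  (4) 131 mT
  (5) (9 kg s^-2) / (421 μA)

(1)

Expand each in SI base units:
  (1) [kg·m²·s⁻³·A⁻²] · [A] = kg·m²·s⁻³·A⁻¹
  (2) kg·s⁻²·A⁻¹
  (3) kg·s⁻²·A⁻¹
  (4) T = Wb·m⁻² = kg·s⁻²·A⁻¹
  (5) [kg·s⁻²] / [A] = kg·s⁻²·A⁻¹
All reduce to kg·s⁻²·A⁻¹ except (1), which is kg·m²·s⁻³·A⁻¹.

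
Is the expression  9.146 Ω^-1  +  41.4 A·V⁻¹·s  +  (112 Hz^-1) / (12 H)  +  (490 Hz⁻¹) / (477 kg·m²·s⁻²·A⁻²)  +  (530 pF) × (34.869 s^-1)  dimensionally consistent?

No

Reduce each to base SI dimensions:
  9.146 Ω^-1:  Ω⁻¹ = (V·A⁻¹)⁻¹ = kg⁻¹·m⁻²·s³·A²
  41.4 A·V⁻¹·s:  A·s·V⁻¹ = A·s·(J·C⁻¹)⁻¹ = kg⁻¹·m⁻²·s⁴·A²
  (112 Hz^-1) / (12 H):  [s] / [kg·m²·s⁻²·A⁻²] = kg⁻¹·m⁻²·s³·A²
  (490 Hz⁻¹) / (477 kg·m²·s⁻²·A⁻²):  [s] / [kg·m²·s⁻²·A⁻²] = kg⁻¹·m⁻²·s³·A²
  (530 pF) × (34.869 s^-1):  [kg⁻¹·m⁻²·s⁴·A²] · [s⁻¹] = kg⁻¹·m⁻²·s³·A²
The terms do not share a single dimension (kg⁻¹·m⁻²·s³·A² vs kg⁻¹·m⁻²·s⁴·A²).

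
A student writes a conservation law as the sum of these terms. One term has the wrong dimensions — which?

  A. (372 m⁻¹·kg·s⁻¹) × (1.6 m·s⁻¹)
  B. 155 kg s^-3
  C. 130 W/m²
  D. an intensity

A.

Reduce each to base SI dimensions:
  A. [kg·m⁻¹·s⁻¹] · [m·s⁻¹] = kg·s⁻²
  B. kg·s⁻³
  C. W·m⁻² = J·s⁻¹·m⁻² = kg·s⁻³
  D. [intensity] = kg·s⁻³
All reduce to kg·s⁻³ except A., which is kg·s⁻².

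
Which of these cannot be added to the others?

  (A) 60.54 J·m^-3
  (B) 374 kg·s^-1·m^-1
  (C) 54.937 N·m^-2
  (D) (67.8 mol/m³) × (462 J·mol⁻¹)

Dimensions:
  (A) J·m⁻³ = N·m·m⁻³ = kg·m⁻¹·s⁻²
  (B) kg·m⁻¹·s⁻¹
  (C) N·m⁻² = kg·m·s⁻²·m⁻² = kg·m⁻¹·s⁻²
  (D) [m⁻³·mol] · [kg·m²·s⁻²·mol⁻¹] = kg·m⁻¹·s⁻²
All reduce to kg·m⁻¹·s⁻² except (B), which is kg·m⁻¹·s⁻¹.

(B)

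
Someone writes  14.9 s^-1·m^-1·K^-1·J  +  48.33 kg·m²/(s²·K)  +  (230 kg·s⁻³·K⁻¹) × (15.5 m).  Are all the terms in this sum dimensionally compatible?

No

Reduce each to base SI dimensions:
  14.9 s^-1·m^-1·K^-1·J:  J·s⁻¹·m⁻¹·K⁻¹ = N·m·s⁻¹·m⁻¹·K⁻¹ = kg·m·s⁻³·K⁻¹
  48.33 kg·m²/(s²·K):  kg·m²·s⁻²·K⁻¹
  (230 kg·s⁻³·K⁻¹) × (15.5 m):  [kg·s⁻³·K⁻¹] · [m] = kg·m·s⁻³·K⁻¹
The terms do not share a single dimension (kg·m²·s⁻²·K⁻¹ vs kg·m·s⁻³·K⁻¹).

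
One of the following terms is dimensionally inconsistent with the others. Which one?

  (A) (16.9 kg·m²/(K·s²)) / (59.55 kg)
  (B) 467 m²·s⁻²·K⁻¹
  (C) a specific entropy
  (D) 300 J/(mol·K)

(D)

Expand each in SI base units:
  (A) [kg·m²·s⁻²·K⁻¹] / [kg] = m²·s⁻²·K⁻¹
  (B) m²·s⁻²·K⁻¹
  (C) [specific entropy] = m²·s⁻²·K⁻¹
  (D) J·mol⁻¹·K⁻¹ = N·m·mol⁻¹·K⁻¹ = kg·m²·s⁻²·K⁻¹·mol⁻¹
All reduce to m²·s⁻²·K⁻¹ except (D), which is kg·m²·s⁻²·K⁻¹·mol⁻¹.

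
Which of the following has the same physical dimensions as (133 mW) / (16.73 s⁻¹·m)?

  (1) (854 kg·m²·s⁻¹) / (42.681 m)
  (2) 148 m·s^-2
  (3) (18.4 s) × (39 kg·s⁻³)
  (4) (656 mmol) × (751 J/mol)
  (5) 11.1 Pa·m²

(5)

Reference: [kg·m²·s⁻³] / [m·s⁻¹] = kg·m·s⁻².
Each option:
  (1) [kg·m²·s⁻¹] / [m] = kg·m·s⁻¹
  (2) m·s⁻²
  (3) [s] · [kg·s⁻³] = kg·s⁻²
  (4) [mol] · [kg·m²·s⁻²·mol⁻¹] = kg·m²·s⁻²
  (5) Pa·m² = N·m⁻²·m² = kg·m·s⁻²  ← same
Only (5) matches kg·m·s⁻².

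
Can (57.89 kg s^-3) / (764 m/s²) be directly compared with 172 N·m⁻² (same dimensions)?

No

Expand each in SI base units:
  (57.89 kg s^-3) / (764 m/s²):  [kg·s⁻³] / [m·s⁻²] = kg·m⁻¹·s⁻¹
  172 N·m⁻²:  N·m⁻² = kg·m·s⁻²·m⁻² = kg·m⁻¹·s⁻²
kg·m⁻¹·s⁻¹ ≠ kg·m⁻¹·s⁻², so they cannot be added.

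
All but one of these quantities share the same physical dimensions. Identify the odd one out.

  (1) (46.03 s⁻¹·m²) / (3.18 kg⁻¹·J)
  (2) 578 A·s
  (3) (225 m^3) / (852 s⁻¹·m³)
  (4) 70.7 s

(2)

Expand each in SI base units:
  (1) [m²·s⁻¹] / [m²·s⁻²] = s
  (2) A·s = s·A
  (3) [m³] / [m³·s⁻¹] = s
  (4) s
All reduce to s except (2), which is s·A.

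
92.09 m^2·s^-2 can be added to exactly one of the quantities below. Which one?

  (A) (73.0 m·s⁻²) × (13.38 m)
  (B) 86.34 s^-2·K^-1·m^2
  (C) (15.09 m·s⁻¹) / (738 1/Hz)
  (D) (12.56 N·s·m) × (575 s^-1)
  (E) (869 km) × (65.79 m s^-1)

Reference: m²·s⁻².
Each option:
  (A) [m·s⁻²] · [m] = m²·s⁻²  ← same
  (B) m²·s⁻²·K⁻¹
  (C) [m·s⁻¹] / [s] = m·s⁻²
  (D) [kg·m²·s⁻¹] · [s⁻¹] = kg·m²·s⁻²
  (E) [m] · [m·s⁻¹] = m²·s⁻¹
Only (A) matches m²·s⁻².

(A)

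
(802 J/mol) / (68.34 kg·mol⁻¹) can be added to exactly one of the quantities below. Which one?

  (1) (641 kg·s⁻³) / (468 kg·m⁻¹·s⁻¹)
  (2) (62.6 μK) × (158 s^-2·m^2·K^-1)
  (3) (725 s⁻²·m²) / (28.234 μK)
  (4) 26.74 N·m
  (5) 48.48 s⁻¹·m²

Reference: [kg·m²·s⁻²·mol⁻¹] / [kg·mol⁻¹] = m²·s⁻².
Each option:
  (1) [kg·s⁻³] / [kg·m⁻¹·s⁻¹] = m·s⁻²
  (2) [K] · [m²·s⁻²·K⁻¹] = m²·s⁻²  ← same
  (3) [m²·s⁻²] / [K] = m²·s⁻²·K⁻¹
  (4) N·m = kg·m·s⁻²·m = kg·m²·s⁻²
  (5) m²·s⁻¹
Only (2) matches m²·s⁻².

(2)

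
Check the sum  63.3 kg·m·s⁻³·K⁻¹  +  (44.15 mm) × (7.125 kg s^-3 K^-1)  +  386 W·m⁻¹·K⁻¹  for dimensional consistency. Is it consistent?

Reduce each to base SI dimensions:
  63.3 kg·m·s⁻³·K⁻¹:  kg·m·s⁻³·K⁻¹
  (44.15 mm) × (7.125 kg s^-3 K^-1):  [m] · [kg·s⁻³·K⁻¹] = kg·m·s⁻³·K⁻¹
  386 W·m⁻¹·K⁻¹:  W·m⁻¹·K⁻¹ = J·s⁻¹·m⁻¹·K⁻¹ = kg·m·s⁻³·K⁻¹
Every term reduces to kg·m·s⁻³·K⁻¹.

Yes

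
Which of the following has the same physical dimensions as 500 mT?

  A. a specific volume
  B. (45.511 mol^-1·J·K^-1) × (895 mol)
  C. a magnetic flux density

Reference: T = Wb·m⁻² = kg·s⁻²·A⁻¹.
Each option:
  A. [specific volume] = kg⁻¹·m³
  B. [kg·m²·s⁻²·K⁻¹·mol⁻¹] · [mol] = kg·m²·s⁻²·K⁻¹
  C. [magnetic flux density] = kg·s⁻²·A⁻¹  ← same
Only C. matches kg·s⁻²·A⁻¹.

C.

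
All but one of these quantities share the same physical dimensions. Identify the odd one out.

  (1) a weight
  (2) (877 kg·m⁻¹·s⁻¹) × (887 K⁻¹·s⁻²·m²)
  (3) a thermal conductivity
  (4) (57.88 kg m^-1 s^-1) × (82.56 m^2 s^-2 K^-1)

Dimensions:
  (1) [weight] = kg·m·s⁻²
  (2) [kg·m⁻¹·s⁻¹] · [m²·s⁻²·K⁻¹] = kg·m·s⁻³·K⁻¹
  (3) [thermal conductivity] = kg·m·s⁻³·K⁻¹
  (4) [kg·m⁻¹·s⁻¹] · [m²·s⁻²·K⁻¹] = kg·m·s⁻³·K⁻¹
All reduce to kg·m·s⁻³·K⁻¹ except (1), which is kg·m·s⁻².

(1)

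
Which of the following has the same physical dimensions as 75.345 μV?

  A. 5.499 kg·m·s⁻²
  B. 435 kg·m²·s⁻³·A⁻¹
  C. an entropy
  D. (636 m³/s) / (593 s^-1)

B.

Reference: V = J·C⁻¹ = kg·m²·s⁻³·A⁻¹.
Each option:
  A. kg·m·s⁻²
  B. kg·m²·s⁻³·A⁻¹  ← same
  C. [entropy] = kg·m²·s⁻²·K⁻¹
  D. [m³·s⁻¹] / [s⁻¹] = m³
Only B. matches kg·m²·s⁻³·A⁻¹.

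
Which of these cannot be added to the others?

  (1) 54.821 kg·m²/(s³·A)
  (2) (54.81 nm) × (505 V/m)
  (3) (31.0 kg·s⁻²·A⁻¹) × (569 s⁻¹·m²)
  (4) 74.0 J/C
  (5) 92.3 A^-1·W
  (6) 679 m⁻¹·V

(6)

In SI base units:
  (1) kg·m²·s⁻³·A⁻¹
  (2) [m] · [kg·m·s⁻³·A⁻¹] = kg·m²·s⁻³·A⁻¹
  (3) [kg·s⁻²·A⁻¹] · [m²·s⁻¹] = kg·m²·s⁻³·A⁻¹
  (4) J·C⁻¹ = N·m·(s·A)⁻¹ = kg·m²·s⁻³·A⁻¹
  (5) W·A⁻¹ = J·s⁻¹·A⁻¹ = kg·m²·s⁻³·A⁻¹
  (6) V·m⁻¹ = J·C⁻¹·m⁻¹ = kg·m·s⁻³·A⁻¹
All reduce to kg·m²·s⁻³·A⁻¹ except (6), which is kg·m·s⁻³·A⁻¹.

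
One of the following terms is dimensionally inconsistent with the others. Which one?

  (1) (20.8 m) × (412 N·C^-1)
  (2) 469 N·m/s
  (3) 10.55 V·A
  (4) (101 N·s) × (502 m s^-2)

(1)

Reduce each to base SI dimensions:
  (1) [m] · [kg·m·s⁻³·A⁻¹] = kg·m²·s⁻³·A⁻¹
  (2) N·m·s⁻¹ = kg·m·s⁻²·m·s⁻¹ = kg·m²·s⁻³
  (3) V·A = J·C⁻¹·A = kg·m²·s⁻³
  (4) [kg·m·s⁻¹] · [m·s⁻²] = kg·m²·s⁻³
All reduce to kg·m²·s⁻³ except (1), which is kg·m²·s⁻³·A⁻¹.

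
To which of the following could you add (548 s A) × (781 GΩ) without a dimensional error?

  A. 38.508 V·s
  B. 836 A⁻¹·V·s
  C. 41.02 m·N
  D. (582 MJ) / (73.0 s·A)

A.

Reference: [s·A] · [kg·m²·s⁻³·A⁻²] = kg·m²·s⁻²·A⁻¹.
Each option:
  A. V·s = J·C⁻¹·s = kg·m²·s⁻²·A⁻¹  ← same
  B. V·s·A⁻¹ = J·C⁻¹·s·A⁻¹ = kg·m²·s⁻²·A⁻²
  C. N·m = kg·m·s⁻²·m = kg·m²·s⁻²
  D. [kg·m²·s⁻²] / [s·A] = kg·m²·s⁻³·A⁻¹
Only A. matches kg·m²·s⁻²·A⁻¹.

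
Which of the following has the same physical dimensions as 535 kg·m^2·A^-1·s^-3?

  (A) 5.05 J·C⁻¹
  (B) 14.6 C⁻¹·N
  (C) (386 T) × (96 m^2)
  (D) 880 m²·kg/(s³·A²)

(A)

Reference: kg·m²·s⁻³·A⁻¹.
Each option:
  (A) J·C⁻¹ = N·m·(s·A)⁻¹ = kg·m²·s⁻³·A⁻¹  ← same
  (B) N·C⁻¹ = kg·m·s⁻²·(s·A)⁻¹ = kg·m·s⁻³·A⁻¹
  (C) [kg·s⁻²·A⁻¹] · [m²] = kg·m²·s⁻²·A⁻¹
  (D) kg·m²·s⁻³·A⁻²
Only (A) matches kg·m²·s⁻³·A⁻¹.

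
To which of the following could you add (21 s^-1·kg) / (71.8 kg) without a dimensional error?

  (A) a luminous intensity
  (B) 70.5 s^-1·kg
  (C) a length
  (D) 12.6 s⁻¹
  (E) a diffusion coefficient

(D)

Reference: [kg·s⁻¹] / [kg] = s⁻¹.
Each option:
  (A) [luminous intensity] = cd
  (B) kg·s⁻¹
  (C) [length] = m
  (D) s⁻¹  ← same
  (E) [diffusion coefficient] = m²·s⁻¹
Only (D) matches s⁻¹.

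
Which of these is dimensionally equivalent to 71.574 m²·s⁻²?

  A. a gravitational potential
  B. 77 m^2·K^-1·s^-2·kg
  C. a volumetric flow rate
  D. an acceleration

Reference: m²·s⁻².
Each option:
  A. [gravitational potential] = m²·s⁻²  ← same
  B. kg·m²·s⁻²·K⁻¹
  C. [volumetric flow rate] = m³·s⁻¹
  D. [acceleration] = m·s⁻²
Only A. matches m²·s⁻².

A.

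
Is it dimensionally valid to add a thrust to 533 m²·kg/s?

In SI base units:
  a thrust:  [thrust] = kg·m·s⁻²
  533 m²·kg/s:  kg·m²·s⁻¹
kg·m·s⁻² ≠ kg·m²·s⁻¹, so they cannot be added.

No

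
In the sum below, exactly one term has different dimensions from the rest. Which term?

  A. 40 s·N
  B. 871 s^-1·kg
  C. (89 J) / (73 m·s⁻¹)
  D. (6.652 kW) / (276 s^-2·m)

Expand each in SI base units:
  A. N·s = kg·m·s⁻²·s = kg·m·s⁻¹
  B. kg·s⁻¹
  C. [kg·m²·s⁻²] / [m·s⁻¹] = kg·m·s⁻¹
  D. [kg·m²·s⁻³] / [m·s⁻²] = kg·m·s⁻¹
All reduce to kg·m·s⁻¹ except B., which is kg·s⁻¹.

B.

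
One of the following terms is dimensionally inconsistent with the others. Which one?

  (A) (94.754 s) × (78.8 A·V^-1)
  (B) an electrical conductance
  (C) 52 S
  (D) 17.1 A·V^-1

(A)

In SI base units:
  (A) [s] · [kg⁻¹·m⁻²·s³·A²] = kg⁻¹·m⁻²·s⁴·A²
  (B) [electrical conductance] = kg⁻¹·m⁻²·s³·A²
  (C) S = Ω⁻¹ = kg⁻¹·m⁻²·s³·A²
  (D) A·V⁻¹ = A·(J·C⁻¹)⁻¹ = kg⁻¹·m⁻²·s³·A²
All reduce to kg⁻¹·m⁻²·s³·A² except (A), which is kg⁻¹·m⁻²·s⁴·A².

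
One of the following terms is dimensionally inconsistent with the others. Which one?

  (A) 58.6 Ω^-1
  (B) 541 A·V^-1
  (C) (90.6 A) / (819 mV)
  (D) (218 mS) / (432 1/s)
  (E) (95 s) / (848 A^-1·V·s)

(D)

Dimensions:
  (A) Ω⁻¹ = (V·A⁻¹)⁻¹ = kg⁻¹·m⁻²·s³·A²
  (B) A·V⁻¹ = A·(J·C⁻¹)⁻¹ = kg⁻¹·m⁻²·s³·A²
  (C) [A] / [kg·m²·s⁻³·A⁻¹] = kg⁻¹·m⁻²·s³·A²
  (D) [kg⁻¹·m⁻²·s³·A²] / [s⁻¹] = kg⁻¹·m⁻²·s⁴·A²
  (E) [s] / [kg·m²·s⁻²·A⁻²] = kg⁻¹·m⁻²·s³·A²
All reduce to kg⁻¹·m⁻²·s³·A² except (D), which is kg⁻¹·m⁻²·s⁴·A².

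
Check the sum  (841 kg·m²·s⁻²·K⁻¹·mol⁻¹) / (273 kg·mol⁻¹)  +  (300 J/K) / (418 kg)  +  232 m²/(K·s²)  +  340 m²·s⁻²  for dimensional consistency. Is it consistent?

No

Work out the base dimensions of each:
  (841 kg·m²·s⁻²·K⁻¹·mol⁻¹) / (273 kg·mol⁻¹):  [kg·m²·s⁻²·K⁻¹·mol⁻¹] / [kg·mol⁻¹] = m²·s⁻²·K⁻¹
  (300 J/K) / (418 kg):  [kg·m²·s⁻²·K⁻¹] / [kg] = m²·s⁻²·K⁻¹
  232 m²/(K·s²):  m²·s⁻²·K⁻¹
  340 m²·s⁻²:  m²·s⁻²
The terms do not share a single dimension (m²·s⁻² vs m²·s⁻²·K⁻¹).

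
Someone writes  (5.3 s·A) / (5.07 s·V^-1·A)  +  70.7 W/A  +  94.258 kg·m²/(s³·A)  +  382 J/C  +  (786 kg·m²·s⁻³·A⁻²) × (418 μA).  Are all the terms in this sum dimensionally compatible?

Yes

Dimensions:
  (5.3 s·A) / (5.07 s·V^-1·A):  [s·A] / [kg⁻¹·m⁻²·s⁴·A²] = kg·m²·s⁻³·A⁻¹
  70.7 W/A:  W·A⁻¹ = J·s⁻¹·A⁻¹ = kg·m²·s⁻³·A⁻¹
  94.258 kg·m²/(s³·A):  kg·m²·s⁻³·A⁻¹
  382 J/C:  J·C⁻¹ = N·m·(s·A)⁻¹ = kg·m²·s⁻³·A⁻¹
  (786 kg·m²·s⁻³·A⁻²) × (418 μA):  [kg·m²·s⁻³·A⁻²] · [A] = kg·m²·s⁻³·A⁻¹
Every term reduces to kg·m²·s⁻³·A⁻¹.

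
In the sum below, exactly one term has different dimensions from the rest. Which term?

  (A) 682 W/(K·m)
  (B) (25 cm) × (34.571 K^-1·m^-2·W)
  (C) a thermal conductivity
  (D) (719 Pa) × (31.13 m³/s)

(D)

Work out the base dimensions of each:
  (A) W·m⁻¹·K⁻¹ = J·s⁻¹·m⁻¹·K⁻¹ = kg·m·s⁻³·K⁻¹
  (B) [m] · [kg·s⁻³·K⁻¹] = kg·m·s⁻³·K⁻¹
  (C) [thermal conductivity] = kg·m·s⁻³·K⁻¹
  (D) [kg·m⁻¹·s⁻²] · [m³·s⁻¹] = kg·m²·s⁻³
All reduce to kg·m·s⁻³·K⁻¹ except (D), which is kg·m²·s⁻³.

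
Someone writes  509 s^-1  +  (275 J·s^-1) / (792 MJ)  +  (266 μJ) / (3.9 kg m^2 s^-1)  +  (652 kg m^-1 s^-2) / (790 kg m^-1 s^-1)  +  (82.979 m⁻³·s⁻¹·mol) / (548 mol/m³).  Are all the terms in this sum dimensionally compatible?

Reduce each to base SI dimensions:
  509 s^-1:  s⁻¹
  (275 J·s^-1) / (792 MJ):  [kg·m²·s⁻³] / [kg·m²·s⁻²] = s⁻¹
  (266 μJ) / (3.9 kg m^2 s^-1):  [kg·m²·s⁻²] / [kg·m²·s⁻¹] = s⁻¹
  (652 kg m^-1 s^-2) / (790 kg m^-1 s^-1):  [kg·m⁻¹·s⁻²] / [kg·m⁻¹·s⁻¹] = s⁻¹
  (82.979 m⁻³·s⁻¹·mol) / (548 mol/m³):  [m⁻³·s⁻¹·mol] / [m⁻³·mol] = s⁻¹
Every term reduces to s⁻¹.

Yes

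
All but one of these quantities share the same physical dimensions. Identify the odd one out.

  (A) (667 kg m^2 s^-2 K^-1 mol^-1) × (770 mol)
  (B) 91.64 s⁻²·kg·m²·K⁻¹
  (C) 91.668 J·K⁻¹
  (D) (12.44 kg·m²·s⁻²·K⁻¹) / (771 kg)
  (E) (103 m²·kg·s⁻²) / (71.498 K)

(D)

Reduce each to base SI dimensions:
  (A) [kg·m²·s⁻²·K⁻¹·mol⁻¹] · [mol] = kg·m²·s⁻²·K⁻¹
  (B) kg·m²·s⁻²·K⁻¹
  (C) J·K⁻¹ = N·m·K⁻¹ = kg·m²·s⁻²·K⁻¹
  (D) [kg·m²·s⁻²·K⁻¹] / [kg] = m²·s⁻²·K⁻¹
  (E) [kg·m²·s⁻²] / [K] = kg·m²·s⁻²·K⁻¹
All reduce to kg·m²·s⁻²·K⁻¹ except (D), which is m²·s⁻²·K⁻¹.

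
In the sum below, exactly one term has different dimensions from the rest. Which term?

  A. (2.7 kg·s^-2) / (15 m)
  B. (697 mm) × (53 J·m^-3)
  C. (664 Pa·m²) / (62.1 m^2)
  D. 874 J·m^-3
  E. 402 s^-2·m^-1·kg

In SI base units:
  A. [kg·s⁻²] / [m] = kg·m⁻¹·s⁻²
  B. [m] · [kg·m⁻¹·s⁻²] = kg·s⁻²
  C. [kg·m·s⁻²] / [m²] = kg·m⁻¹·s⁻²
  D. J·m⁻³ = N·m·m⁻³ = kg·m⁻¹·s⁻²
  E. kg·m⁻¹·s⁻²
All reduce to kg·m⁻¹·s⁻² except B., which is kg·s⁻².

B.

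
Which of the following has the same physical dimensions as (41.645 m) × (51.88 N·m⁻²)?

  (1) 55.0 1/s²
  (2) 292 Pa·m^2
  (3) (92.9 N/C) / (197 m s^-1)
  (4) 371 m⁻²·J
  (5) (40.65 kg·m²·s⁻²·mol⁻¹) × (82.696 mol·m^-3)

Reference: [m] · [kg·m⁻¹·s⁻²] = kg·s⁻².
Each option:
  (1) s⁻²
  (2) Pa·m² = N·m⁻²·m² = kg·m·s⁻²
  (3) [kg·m·s⁻³·A⁻¹] / [m·s⁻¹] = kg·s⁻²·A⁻¹
  (4) J·m⁻² = N·m·m⁻² = kg·s⁻²  ← same
  (5) [kg·m²·s⁻²·mol⁻¹] · [m⁻³·mol] = kg·m⁻¹·s⁻²
Only (4) matches kg·s⁻².

(4)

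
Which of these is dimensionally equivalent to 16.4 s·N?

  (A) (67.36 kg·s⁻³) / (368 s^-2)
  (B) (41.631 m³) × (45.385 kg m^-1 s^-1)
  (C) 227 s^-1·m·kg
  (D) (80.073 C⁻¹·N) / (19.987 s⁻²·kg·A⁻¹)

(C)

Reference: N·s = kg·m·s⁻²·s = kg·m·s⁻¹.
Each option:
  (A) [kg·s⁻³] / [s⁻²] = kg·s⁻¹
  (B) [m³] · [kg·m⁻¹·s⁻¹] = kg·m²·s⁻¹
  (C) kg·m·s⁻¹  ← same
  (D) [kg·m·s⁻³·A⁻¹] / [kg·s⁻²·A⁻¹] = m·s⁻¹
Only (C) matches kg·m·s⁻¹.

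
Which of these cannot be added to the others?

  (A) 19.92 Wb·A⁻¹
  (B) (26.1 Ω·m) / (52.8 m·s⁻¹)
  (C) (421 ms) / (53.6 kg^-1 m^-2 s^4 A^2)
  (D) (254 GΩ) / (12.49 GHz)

(C)

Work out the base dimensions of each:
  (A) Wb·A⁻¹ = V·s·A⁻¹ = kg·m²·s⁻²·A⁻²
  (B) [kg·m³·s⁻³·A⁻²] / [m·s⁻¹] = kg·m²·s⁻²·A⁻²
  (C) [s] / [kg⁻¹·m⁻²·s⁴·A²] = kg·m²·s⁻³·A⁻²
  (D) [kg·m²·s⁻³·A⁻²] / [s⁻¹] = kg·m²·s⁻²·A⁻²
All reduce to kg·m²·s⁻²·A⁻² except (C), which is kg·m²·s⁻³·A⁻².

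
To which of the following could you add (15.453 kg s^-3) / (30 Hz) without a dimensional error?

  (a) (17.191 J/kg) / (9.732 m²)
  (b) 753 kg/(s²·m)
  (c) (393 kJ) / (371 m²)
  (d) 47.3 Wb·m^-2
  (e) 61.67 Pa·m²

(c)

Reference: [kg·s⁻³] / [s⁻¹] = kg·s⁻².
Each option:
  (a) [m²·s⁻²] / [m²] = s⁻²
  (b) kg·m⁻¹·s⁻²
  (c) [kg·m²·s⁻²] / [m²] = kg·s⁻²  ← same
  (d) Wb·m⁻² = V·s·m⁻² = kg·s⁻²·A⁻¹
  (e) Pa·m² = N·m⁻²·m² = kg·m·s⁻²
Only (c) matches kg·s⁻².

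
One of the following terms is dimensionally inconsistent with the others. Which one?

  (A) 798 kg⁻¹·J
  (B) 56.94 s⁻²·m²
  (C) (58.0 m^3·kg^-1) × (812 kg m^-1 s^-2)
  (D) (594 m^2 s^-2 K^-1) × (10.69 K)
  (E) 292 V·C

In SI base units:
  (A) J·kg⁻¹ = N·m·kg⁻¹ = m²·s⁻²
  (B) m²·s⁻²
  (C) [kg⁻¹·m³] · [kg·m⁻¹·s⁻²] = m²·s⁻²
  (D) [m²·s⁻²·K⁻¹] · [K] = m²·s⁻²
  (E) C·V = s·A·J·C⁻¹ = kg·m²·s⁻²
All reduce to m²·s⁻² except (E), which is kg·m²·s⁻².

(E)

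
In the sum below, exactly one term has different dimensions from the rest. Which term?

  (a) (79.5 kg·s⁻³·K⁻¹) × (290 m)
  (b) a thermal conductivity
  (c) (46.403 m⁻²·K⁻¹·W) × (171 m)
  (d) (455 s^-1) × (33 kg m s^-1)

(d)

Reduce each to base SI dimensions:
  (a) [kg·s⁻³·K⁻¹] · [m] = kg·m·s⁻³·K⁻¹
  (b) [thermal conductivity] = kg·m·s⁻³·K⁻¹
  (c) [kg·s⁻³·K⁻¹] · [m] = kg·m·s⁻³·K⁻¹
  (d) [s⁻¹] · [kg·m·s⁻¹] = kg·m·s⁻²
All reduce to kg·m·s⁻³·K⁻¹ except (d), which is kg·m·s⁻².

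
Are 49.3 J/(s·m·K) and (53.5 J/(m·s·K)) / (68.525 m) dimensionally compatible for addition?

Dimensions:
  49.3 J/(s·m·K):  J·s⁻¹·m⁻¹·K⁻¹ = N·m·s⁻¹·m⁻¹·K⁻¹ = kg·m·s⁻³·K⁻¹
  (53.5 J/(m·s·K)) / (68.525 m):  [kg·m·s⁻³·K⁻¹] / [m] = kg·s⁻³·K⁻¹
kg·m·s⁻³·K⁻¹ ≠ kg·s⁻³·K⁻¹, so they cannot be added.

No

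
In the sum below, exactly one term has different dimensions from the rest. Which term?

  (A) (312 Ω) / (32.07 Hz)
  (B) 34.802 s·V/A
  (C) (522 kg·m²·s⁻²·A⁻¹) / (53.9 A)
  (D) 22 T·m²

(D)

In SI base units:
  (A) [kg·m²·s⁻³·A⁻²] / [s⁻¹] = kg·m²·s⁻²·A⁻²
  (B) V·s·A⁻¹ = J·C⁻¹·s·A⁻¹ = kg·m²·s⁻²·A⁻²
  (C) [kg·m²·s⁻²·A⁻¹] / [A] = kg·m²·s⁻²·A⁻²
  (D) T·m² = Wb·m⁻²·m² = kg·m²·s⁻²·A⁻¹
All reduce to kg·m²·s⁻²·A⁻² except (D), which is kg·m²·s⁻²·A⁻¹.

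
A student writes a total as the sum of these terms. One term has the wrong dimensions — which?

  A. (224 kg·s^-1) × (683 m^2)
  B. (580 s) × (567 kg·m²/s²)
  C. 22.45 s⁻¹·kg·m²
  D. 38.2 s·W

Dimensions:
  A. [kg·s⁻¹] · [m²] = kg·m²·s⁻¹
  B. [s] · [kg·m²·s⁻²] = kg·m²·s⁻¹
  C. kg·m²·s⁻¹
  D. W·s = J·s⁻¹·s = kg·m²·s⁻²
All reduce to kg·m²·s⁻¹ except D., which is kg·m²·s⁻².

D.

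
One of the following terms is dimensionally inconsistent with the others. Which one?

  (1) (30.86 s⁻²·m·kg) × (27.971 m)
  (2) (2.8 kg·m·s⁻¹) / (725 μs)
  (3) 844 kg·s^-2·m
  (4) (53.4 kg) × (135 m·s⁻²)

Expand each in SI base units:
  (1) [kg·m·s⁻²] · [m] = kg·m²·s⁻²
  (2) [kg·m·s⁻¹] / [s] = kg·m·s⁻²
  (3) kg·m·s⁻²
  (4) [kg] · [m·s⁻²] = kg·m·s⁻²
All reduce to kg·m·s⁻² except (1), which is kg·m²·s⁻².

(1)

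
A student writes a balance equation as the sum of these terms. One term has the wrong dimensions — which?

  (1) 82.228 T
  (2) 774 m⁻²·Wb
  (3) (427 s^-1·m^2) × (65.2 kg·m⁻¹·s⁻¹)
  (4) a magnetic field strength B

Expand each in SI base units:
  (1) T = Wb·m⁻² = kg·s⁻²·A⁻¹
  (2) Wb·m⁻² = V·s·m⁻² = kg·s⁻²·A⁻¹
  (3) [m²·s⁻¹] · [kg·m⁻¹·s⁻¹] = kg·m·s⁻²
  (4) [magnetic field strength B] = kg·s⁻²·A⁻¹
All reduce to kg·s⁻²·A⁻¹ except (3), which is kg·m·s⁻².

(3)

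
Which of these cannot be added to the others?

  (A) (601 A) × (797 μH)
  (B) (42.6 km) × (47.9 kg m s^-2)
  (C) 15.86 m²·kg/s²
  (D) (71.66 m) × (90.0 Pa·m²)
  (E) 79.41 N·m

Reduce each to base SI dimensions:
  (A) [A] · [kg·m²·s⁻²·A⁻²] = kg·m²·s⁻²·A⁻¹
  (B) [m] · [kg·m·s⁻²] = kg·m²·s⁻²
  (C) kg·m²·s⁻²
  (D) [m] · [kg·m·s⁻²] = kg·m²·s⁻²
  (E) N·m = kg·m·s⁻²·m = kg·m²·s⁻²
All reduce to kg·m²·s⁻² except (A), which is kg·m²·s⁻²·A⁻¹.

(A)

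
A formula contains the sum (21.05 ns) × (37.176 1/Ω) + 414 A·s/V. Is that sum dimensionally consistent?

Yes

Dimensions:
  (21.05 ns) × (37.176 1/Ω):  [s] · [kg⁻¹·m⁻²·s³·A²] = kg⁻¹·m⁻²·s⁴·A²
  414 A·s/V:  A·s·V⁻¹ = A·s·(J·C⁻¹)⁻¹ = kg⁻¹·m⁻²·s⁴·A²
Both are kg⁻¹·m⁻²·s⁴·A², so they have the same dimensions and can be added.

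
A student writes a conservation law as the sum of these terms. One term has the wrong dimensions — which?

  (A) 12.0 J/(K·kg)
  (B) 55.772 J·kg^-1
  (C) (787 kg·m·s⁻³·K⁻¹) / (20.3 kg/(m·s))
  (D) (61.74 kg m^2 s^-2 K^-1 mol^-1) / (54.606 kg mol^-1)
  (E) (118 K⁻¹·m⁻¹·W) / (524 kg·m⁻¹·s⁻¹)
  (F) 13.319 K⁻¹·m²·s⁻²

(B)

Reduce each to base SI dimensions:
  (A) J·kg⁻¹·K⁻¹ = N·m·kg⁻¹·K⁻¹ = m²·s⁻²·K⁻¹
  (B) J·kg⁻¹ = N·m·kg⁻¹ = m²·s⁻²
  (C) [kg·m·s⁻³·K⁻¹] / [kg·m⁻¹·s⁻¹] = m²·s⁻²·K⁻¹
  (D) [kg·m²·s⁻²·K⁻¹·mol⁻¹] / [kg·mol⁻¹] = m²·s⁻²·K⁻¹
  (E) [kg·m·s⁻³·K⁻¹] / [kg·m⁻¹·s⁻¹] = m²·s⁻²·K⁻¹
  (F) m²·s⁻²·K⁻¹
All reduce to m²·s⁻²·K⁻¹ except (B), which is m²·s⁻².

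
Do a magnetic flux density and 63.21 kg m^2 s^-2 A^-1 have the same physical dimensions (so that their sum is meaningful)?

No

Work out the base dimensions of each:
  a magnetic flux density:  [magnetic flux density] = kg·s⁻²·A⁻¹
  63.21 kg m^2 s^-2 A^-1:  kg·m²·s⁻²·A⁻¹
kg·s⁻²·A⁻¹ ≠ kg·m²·s⁻²·A⁻¹, so they cannot be added.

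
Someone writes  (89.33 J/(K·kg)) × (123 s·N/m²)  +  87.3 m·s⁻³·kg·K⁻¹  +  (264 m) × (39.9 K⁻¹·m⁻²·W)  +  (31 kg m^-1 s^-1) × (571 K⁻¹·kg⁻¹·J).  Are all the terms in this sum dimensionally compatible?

Yes

Work out the base dimensions of each:
  (89.33 J/(K·kg)) × (123 s·N/m²):  [m²·s⁻²·K⁻¹] · [kg·m⁻¹·s⁻¹] = kg·m·s⁻³·K⁻¹
  87.3 m·s⁻³·kg·K⁻¹:  kg·m·s⁻³·K⁻¹
  (264 m) × (39.9 K⁻¹·m⁻²·W):  [m] · [kg·s⁻³·K⁻¹] = kg·m·s⁻³·K⁻¹
  (31 kg m^-1 s^-1) × (571 K⁻¹·kg⁻¹·J):  [kg·m⁻¹·s⁻¹] · [m²·s⁻²·K⁻¹] = kg·m·s⁻³·K⁻¹
Every term reduces to kg·m·s⁻³·K⁻¹.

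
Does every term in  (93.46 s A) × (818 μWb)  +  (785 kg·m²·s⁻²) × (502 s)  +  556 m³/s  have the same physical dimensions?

Work out the base dimensions of each:
  (93.46 s A) × (818 μWb):  [s·A] · [kg·m²·s⁻²·A⁻¹] = kg·m²·s⁻¹
  (785 kg·m²·s⁻²) × (502 s):  [kg·m²·s⁻²] · [s] = kg·m²·s⁻¹
  556 m³/s:  m³·s⁻¹
The terms do not share a single dimension (kg·m²·s⁻¹ vs m³·s⁻¹).

No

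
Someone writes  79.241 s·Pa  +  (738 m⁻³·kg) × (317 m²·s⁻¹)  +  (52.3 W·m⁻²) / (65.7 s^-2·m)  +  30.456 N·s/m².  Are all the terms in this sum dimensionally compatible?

Work out the base dimensions of each:
  79.241 s·Pa:  Pa·s = N·m⁻²·s = kg·m⁻¹·s⁻¹
  (738 m⁻³·kg) × (317 m²·s⁻¹):  [kg·m⁻³] · [m²·s⁻¹] = kg·m⁻¹·s⁻¹
  (52.3 W·m⁻²) / (65.7 s^-2·m):  [kg·s⁻³] / [m·s⁻²] = kg·m⁻¹·s⁻¹
  30.456 N·s/m²:  N·s·m⁻² = kg·m·s⁻²·s·m⁻² = kg·m⁻¹·s⁻¹
Every term reduces to kg·m⁻¹·s⁻¹.

Yes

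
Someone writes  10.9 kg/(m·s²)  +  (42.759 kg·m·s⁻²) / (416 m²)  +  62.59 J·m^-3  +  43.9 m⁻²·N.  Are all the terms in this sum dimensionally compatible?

Dimensions:
  10.9 kg/(m·s²):  kg·m⁻¹·s⁻²
  (42.759 kg·m·s⁻²) / (416 m²):  [kg·m·s⁻²] / [m²] = kg·m⁻¹·s⁻²
  62.59 J·m^-3:  J·m⁻³ = N·m·m⁻³ = kg·m⁻¹·s⁻²
  43.9 m⁻²·N:  N·m⁻² = kg·m·s⁻²·m⁻² = kg·m⁻¹·s⁻²
Every term reduces to kg·m⁻¹·s⁻².

Yes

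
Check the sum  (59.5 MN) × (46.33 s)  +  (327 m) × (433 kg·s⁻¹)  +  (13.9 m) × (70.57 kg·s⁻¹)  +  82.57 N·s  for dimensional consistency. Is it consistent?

Reduce each to base SI dimensions:
  (59.5 MN) × (46.33 s):  [kg·m·s⁻²] · [s] = kg·m·s⁻¹
  (327 m) × (433 kg·s⁻¹):  [m] · [kg·s⁻¹] = kg·m·s⁻¹
  (13.9 m) × (70.57 kg·s⁻¹):  [m] · [kg·s⁻¹] = kg·m·s⁻¹
  82.57 N·s:  N·s = kg·m·s⁻²·s = kg·m·s⁻¹
Every term reduces to kg·m·s⁻¹.

Yes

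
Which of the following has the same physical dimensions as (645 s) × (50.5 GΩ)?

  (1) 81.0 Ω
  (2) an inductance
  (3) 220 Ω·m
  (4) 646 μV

(2)

Reference: [s] · [kg·m²·s⁻³·A⁻²] = kg·m²·s⁻²·A⁻².
Each option:
  (1) Ω = V·A⁻¹ = kg·m²·s⁻³·A⁻²
  (2) [inductance] = kg·m²·s⁻²·A⁻²  ← same
  (3) Ω·m = V·A⁻¹·m = kg·m³·s⁻³·A⁻²
  (4) V = J·C⁻¹ = kg·m²·s⁻³·A⁻¹
Only (2) matches kg·m²·s⁻²·A⁻².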